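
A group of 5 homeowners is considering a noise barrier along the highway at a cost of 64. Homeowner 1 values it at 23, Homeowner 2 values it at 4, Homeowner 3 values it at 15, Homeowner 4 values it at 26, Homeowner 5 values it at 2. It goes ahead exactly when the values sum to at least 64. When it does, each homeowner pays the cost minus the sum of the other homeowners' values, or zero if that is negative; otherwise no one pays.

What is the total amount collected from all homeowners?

46

Total value 70 ≥ cost 64, so it is built.
Homeowner 1: others sum to 47; max(0, 64 - 47) = 17.
Homeowner 2: others sum to 66; max(0, 64 - 66) = 0.
Homeowner 3: others sum to 55; max(0, 64 - 55) = 9.
Homeowner 4: others sum to 44; max(0, 64 - 44) = 20.
Homeowner 5: others sum to 68; max(0, 64 - 68) = 0.
Total collected = 17 + 0 + 9 + 20 + 0 = 46.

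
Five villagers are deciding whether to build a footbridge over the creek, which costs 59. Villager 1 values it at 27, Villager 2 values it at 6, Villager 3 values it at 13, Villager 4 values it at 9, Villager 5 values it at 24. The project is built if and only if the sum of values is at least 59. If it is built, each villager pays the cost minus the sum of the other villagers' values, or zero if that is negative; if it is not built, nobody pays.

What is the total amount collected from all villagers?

11

Total value 79 ≥ cost 59, so it is built.
Villager 1: others sum to 52; max(0, 59 - 52) = 7.
Villager 2: others sum to 73; max(0, 59 - 73) = 0.
Villager 3: others sum to 66; max(0, 59 - 66) = 0.
Villager 4: others sum to 70; max(0, 59 - 70) = 0.
Villager 5: others sum to 55; max(0, 59 - 55) = 4.
Total collected = 7 + 0 + 0 + 0 + 4 = 11.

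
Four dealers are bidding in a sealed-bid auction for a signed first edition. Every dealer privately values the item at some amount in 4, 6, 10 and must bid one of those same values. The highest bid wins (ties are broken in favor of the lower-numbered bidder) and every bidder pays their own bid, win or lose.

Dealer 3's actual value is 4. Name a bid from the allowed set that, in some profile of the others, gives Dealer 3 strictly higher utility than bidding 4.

Suppose Dealer 1 bids 4, Dealer 2 bids 4 and Dealer 4 bids 4.
Bid 4: loses but pays 4, utility -4.
Bid 6: wins, pays 6, utility 4 - 6 = -2.
So bidding 6 beats truth here (-2 > -4).

6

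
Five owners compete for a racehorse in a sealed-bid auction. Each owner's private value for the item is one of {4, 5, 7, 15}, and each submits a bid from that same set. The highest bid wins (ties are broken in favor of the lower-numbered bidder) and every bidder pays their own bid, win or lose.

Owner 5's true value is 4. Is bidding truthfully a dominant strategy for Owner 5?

No

Consider the case where Owner 1 bids 4, Owner 2 bids 4, Owner 3 bids 4 and Owner 4 bids 4.
Truthful bid 4: loses but pays 4, utility -4.
Bid 5 instead: wins, pays 5, utility 4 - 5 = -1.
Since -1 > -4, bidding 5 is strictly better here, so truthful bidding is not dominant.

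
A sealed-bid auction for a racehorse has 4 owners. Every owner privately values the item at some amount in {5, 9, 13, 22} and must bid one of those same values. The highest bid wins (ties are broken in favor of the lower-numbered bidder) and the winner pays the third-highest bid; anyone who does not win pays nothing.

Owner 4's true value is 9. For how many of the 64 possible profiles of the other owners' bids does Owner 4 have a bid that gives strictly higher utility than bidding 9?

6

Others bid (5, 5, 9): truth gives 0; bid 13 gives 4 > 0. Violating.
Others bid (5, 5, 13): truth gives 0; bid 22 gives 4 > 0. Violating.
Others bid (5, 9, 5): truth gives 0; bid 13 gives 4 > 0. Violating.
Others bid (5, 13, 5): truth gives 0; bid 22 gives 4 > 0. Violating.
Others bid (5, 5, 5): truth gives 4; no alternative beats it.
Others bid (5, 5, 22): truth gives 0; no alternative beats it.
(Checking all 64 profiles: 6 have a profitable deviation, 58 do not.)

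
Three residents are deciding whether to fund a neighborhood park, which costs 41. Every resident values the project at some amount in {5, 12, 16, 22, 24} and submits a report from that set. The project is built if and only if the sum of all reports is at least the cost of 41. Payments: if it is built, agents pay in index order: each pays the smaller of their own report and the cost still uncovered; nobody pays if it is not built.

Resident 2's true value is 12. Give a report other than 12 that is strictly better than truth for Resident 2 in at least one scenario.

Suppose Resident 1 reports 12 and Resident 3 reports 24.
Report 12: project built, pays 12, utility 12 - 12 = 0.
Report 5: project built, pays 5, utility 12 - 5 = 7.
So reporting 5 beats truth here (7 > 0).

5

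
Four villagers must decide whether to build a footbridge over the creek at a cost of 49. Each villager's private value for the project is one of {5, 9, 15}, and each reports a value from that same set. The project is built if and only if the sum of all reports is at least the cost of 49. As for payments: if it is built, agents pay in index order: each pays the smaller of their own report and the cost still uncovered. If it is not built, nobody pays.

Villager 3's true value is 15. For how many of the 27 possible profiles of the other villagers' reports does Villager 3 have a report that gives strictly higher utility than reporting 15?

Others report (15, 15, 15): truth gives 0; report 5 gives 10 > 0. Violating.
Others report (5, 5, 5): truth gives 0; no alternative beats it.
Others report (5, 5, 9): truth gives 0; no alternative beats it.
(Checking all 27 profiles: 1 has a profitable deviation, 26 do not.)

1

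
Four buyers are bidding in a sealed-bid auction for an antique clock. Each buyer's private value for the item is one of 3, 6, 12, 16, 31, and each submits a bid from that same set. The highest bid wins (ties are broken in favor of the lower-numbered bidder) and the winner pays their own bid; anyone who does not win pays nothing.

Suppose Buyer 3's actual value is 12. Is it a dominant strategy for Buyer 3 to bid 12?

Consider the case where Buyer 1 bids 3, Buyer 2 bids 3 and Buyer 4 bids 3.
Truthful bid 12: wins, pays 12, utility 12 - 12 = 0.
Bid 6 instead: wins, pays 6, utility 12 - 6 = 6.
Since 6 > 0, bidding 6 is strictly better here, so truthful bidding is not dominant.

No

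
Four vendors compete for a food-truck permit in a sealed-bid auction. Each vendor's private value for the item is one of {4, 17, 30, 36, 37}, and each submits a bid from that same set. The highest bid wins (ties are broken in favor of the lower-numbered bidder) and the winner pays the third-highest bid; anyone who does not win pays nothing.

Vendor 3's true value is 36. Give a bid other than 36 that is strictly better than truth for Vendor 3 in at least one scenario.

Suppose Vendor 1 bids 4, Vendor 2 bids 4 and Vendor 4 bids 37.
Bid 36: loses, pays 0, utility 0.
Bid 37: wins, pays 4, utility 36 - 4 = 32.
So bidding 37 beats truth here (32 > 0).

37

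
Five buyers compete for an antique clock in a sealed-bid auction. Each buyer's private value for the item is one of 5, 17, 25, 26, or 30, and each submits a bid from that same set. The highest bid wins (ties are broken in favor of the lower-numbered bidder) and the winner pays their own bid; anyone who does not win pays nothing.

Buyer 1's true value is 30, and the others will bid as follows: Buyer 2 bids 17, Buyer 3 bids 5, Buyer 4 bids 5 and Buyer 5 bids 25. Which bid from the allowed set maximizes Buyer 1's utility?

25

Bid 5: loses, pays 0, utility 0.
Bid 17: loses, pays 0, utility 0.
Bid 25: wins, pays 25, utility 30 - 25 = 5.
Bid 26: wins, pays 26, utility 30 - 26 = 4.
Bid 30: wins, pays 30, utility 30 - 30 = 0.
The best choice is 25 with utility 5.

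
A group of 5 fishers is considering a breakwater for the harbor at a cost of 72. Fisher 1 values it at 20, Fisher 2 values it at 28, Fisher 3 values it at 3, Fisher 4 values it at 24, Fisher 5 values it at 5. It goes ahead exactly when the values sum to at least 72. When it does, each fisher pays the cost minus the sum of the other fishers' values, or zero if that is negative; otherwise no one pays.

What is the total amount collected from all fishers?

48

Total value 80 ≥ cost 72, so it is built.
Fisher 1: others sum to 60; max(0, 72 - 60) = 12.
Fisher 2: others sum to 52; max(0, 72 - 52) = 20.
Fisher 3: others sum to 77; max(0, 72 - 77) = 0.
Fisher 4: others sum to 56; max(0, 72 - 56) = 16.
Fisher 5: others sum to 75; max(0, 72 - 75) = 0.
Total collected = 12 + 20 + 0 + 16 + 0 = 48.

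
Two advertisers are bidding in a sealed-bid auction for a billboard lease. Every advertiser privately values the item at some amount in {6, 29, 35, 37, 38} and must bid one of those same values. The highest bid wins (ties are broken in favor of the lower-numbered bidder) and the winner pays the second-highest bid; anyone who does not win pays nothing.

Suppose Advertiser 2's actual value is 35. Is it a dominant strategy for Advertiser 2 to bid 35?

Yes

Check each profile of the others' bids and compare truth against every alternative bid.
Others bid (6): truth gives 29, best alternative gives 29.
Others bid (29): truth gives 6, best alternative gives 6.
Others bid (35): truth gives 0, best alternative gives 0.
Others bid (37): truth gives 0, best alternative gives 0.
Others bid (38): truth gives 0, best alternative gives 0.
In every case the truthful bid is at least as good as any alternative, so it is a dominant strategy.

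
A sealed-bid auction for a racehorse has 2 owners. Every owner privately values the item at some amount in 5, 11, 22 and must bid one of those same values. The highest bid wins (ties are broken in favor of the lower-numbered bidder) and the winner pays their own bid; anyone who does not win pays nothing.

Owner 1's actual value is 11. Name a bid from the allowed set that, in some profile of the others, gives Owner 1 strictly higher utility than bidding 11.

5

Suppose Owner 2 bids 5.
Bid 11: wins, pays 11, utility 11 - 11 = 0.
Bid 5: wins, pays 5, utility 11 - 5 = 6.
So bidding 5 beats truth here (6 > 0).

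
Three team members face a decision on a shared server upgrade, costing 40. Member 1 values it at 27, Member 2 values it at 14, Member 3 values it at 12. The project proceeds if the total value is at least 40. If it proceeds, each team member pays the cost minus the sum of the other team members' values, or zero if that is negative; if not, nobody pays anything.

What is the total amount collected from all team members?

Total value 53 ≥ cost 40, so it is built.
Member 1: others sum to 26; max(0, 40 - 26) = 14.
Member 2: others sum to 39; max(0, 40 - 39) = 1.
Member 3: others sum to 41; max(0, 40 - 41) = 0.
Total collected = 14 + 1 + 0 = 15.

15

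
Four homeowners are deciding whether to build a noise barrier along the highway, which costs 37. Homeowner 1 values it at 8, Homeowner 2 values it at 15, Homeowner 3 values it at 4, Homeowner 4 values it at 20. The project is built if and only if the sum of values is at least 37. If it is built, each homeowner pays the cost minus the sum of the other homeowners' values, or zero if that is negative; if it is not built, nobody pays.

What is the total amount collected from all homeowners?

15

Total value 47 ≥ cost 37, so it is built.
Homeowner 1: others sum to 39; max(0, 37 - 39) = 0.
Homeowner 2: others sum to 32; max(0, 37 - 32) = 5.
Homeowner 3: others sum to 43; max(0, 37 - 43) = 0.
Homeowner 4: others sum to 27; max(0, 37 - 27) = 10.
Total collected = 0 + 5 + 0 + 10 = 15.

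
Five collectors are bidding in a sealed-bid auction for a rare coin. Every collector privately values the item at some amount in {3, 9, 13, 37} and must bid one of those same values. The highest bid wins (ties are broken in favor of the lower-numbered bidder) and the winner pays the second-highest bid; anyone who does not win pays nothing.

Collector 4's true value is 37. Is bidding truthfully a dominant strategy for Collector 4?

Check each profile of the others' bids and compare truth against every alternative bid.
Others bid (3, 3, 13, 3): truth gives 24, best alternative gives 0.
Others bid (3, 3, 13, 9): truth gives 24, best alternative gives 0.
Others bid (3, 3, 13, 13): truth gives 24, best alternative gives 0.
Others bid (3, 9, 13, 3): truth gives 24, best alternative gives 0.
Others bid (3, 9, 13, 9): truth gives 24, best alternative gives 0.
Others bid (3, 9, 13, 13): truth gives 24, best alternative gives 0.
(Remaining 250 profiles checked similarly; truth is weakly best in each.)
In every case the truthful bid is at least as good as any alternative, so it is a dominant strategy.

Yes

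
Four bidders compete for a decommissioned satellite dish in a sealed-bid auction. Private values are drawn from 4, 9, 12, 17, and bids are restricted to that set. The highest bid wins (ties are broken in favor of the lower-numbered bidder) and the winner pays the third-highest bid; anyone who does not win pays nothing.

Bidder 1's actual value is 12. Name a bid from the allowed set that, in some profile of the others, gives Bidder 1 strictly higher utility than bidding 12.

17

Suppose Bidder 2 bids 4, Bidder 3 bids 4 and Bidder 4 bids 17.
Bid 12: loses, pays 0, utility 0.
Bid 17: wins, pays 4, utility 12 - 4 = 8.
So bidding 17 beats truth here (8 > 0).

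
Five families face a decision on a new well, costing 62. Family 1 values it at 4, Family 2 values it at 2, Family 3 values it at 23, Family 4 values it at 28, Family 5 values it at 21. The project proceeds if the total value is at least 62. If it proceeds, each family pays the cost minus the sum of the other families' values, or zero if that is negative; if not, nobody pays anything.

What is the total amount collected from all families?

24

Total value 78 ≥ cost 62, so it is built.
Family 1: others sum to 74; max(0, 62 - 74) = 0.
Family 2: others sum to 76; max(0, 62 - 76) = 0.
Family 3: others sum to 55; max(0, 62 - 55) = 7.
Family 4: others sum to 50; max(0, 62 - 50) = 12.
Family 5: others sum to 57; max(0, 62 - 57) = 5.
Total collected = 0 + 0 + 7 + 12 + 5 = 24.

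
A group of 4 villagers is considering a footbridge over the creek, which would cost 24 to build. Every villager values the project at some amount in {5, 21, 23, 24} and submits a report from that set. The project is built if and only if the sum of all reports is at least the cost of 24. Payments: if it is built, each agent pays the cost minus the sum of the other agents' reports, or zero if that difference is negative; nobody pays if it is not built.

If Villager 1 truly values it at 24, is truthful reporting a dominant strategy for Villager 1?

Yes

Check each profile of the others' reports and compare truth against every alternative report.
Others report (5, 5, 21): truth gives 24, best alternative gives 24.
Others report (5, 5, 23): truth gives 24, best alternative gives 24.
Others report (5, 5, 24): truth gives 24, best alternative gives 24.
Others report (5, 21, 5): truth gives 24, best alternative gives 24.
Others report (5, 21, 21): truth gives 24, best alternative gives 24.
Others report (5, 21, 23): truth gives 24, best alternative gives 24.
(Remaining 58 profiles checked similarly; truth is weakly best in each.)
In every case the truthful report is at least as good as any alternative, so it is a dominant strategy.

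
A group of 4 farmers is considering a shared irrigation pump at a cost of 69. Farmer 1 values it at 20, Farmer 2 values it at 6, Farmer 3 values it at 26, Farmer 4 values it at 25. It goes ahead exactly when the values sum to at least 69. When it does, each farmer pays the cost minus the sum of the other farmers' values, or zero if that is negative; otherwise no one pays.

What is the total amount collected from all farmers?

Total value 77 ≥ cost 69, so it is built.
Farmer 1: others sum to 57; max(0, 69 - 57) = 12.
Farmer 2: others sum to 71; max(0, 69 - 71) = 0.
Farmer 3: others sum to 51; max(0, 69 - 51) = 18.
Farmer 4: others sum to 52; max(0, 69 - 52) = 17.
Total collected = 12 + 0 + 18 + 17 = 47.

47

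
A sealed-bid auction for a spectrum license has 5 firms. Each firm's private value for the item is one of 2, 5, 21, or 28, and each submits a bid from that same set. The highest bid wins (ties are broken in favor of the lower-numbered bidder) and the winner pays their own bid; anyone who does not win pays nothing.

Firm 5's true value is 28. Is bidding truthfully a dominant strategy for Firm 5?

Consider the case where Firm 1 bids 2, Firm 2 bids 2, Firm 3 bids 2 and Firm 4 bids 2.
Truthful bid 28: wins, pays 28, utility 28 - 28 = 0.
Bid 5 instead: wins, pays 5, utility 28 - 5 = 23.
Since 23 > 0, bidding 5 is strictly better here, so truthful bidding is not dominant.

No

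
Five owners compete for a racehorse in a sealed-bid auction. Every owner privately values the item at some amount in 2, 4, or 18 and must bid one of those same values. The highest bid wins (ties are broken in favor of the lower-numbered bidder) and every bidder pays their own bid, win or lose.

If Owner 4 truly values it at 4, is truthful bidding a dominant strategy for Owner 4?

No

Consider the case where Owner 1 bids 2, Owner 2 bids 2, Owner 3 bids 2 and Owner 5 bids 18.
Truthful bid 4: loses but pays 4, utility -4.
Bid 2 instead: loses but pays 2, utility -2.
Since -2 > -4, bidding 2 is strictly better here, so truthful bidding is not dominant.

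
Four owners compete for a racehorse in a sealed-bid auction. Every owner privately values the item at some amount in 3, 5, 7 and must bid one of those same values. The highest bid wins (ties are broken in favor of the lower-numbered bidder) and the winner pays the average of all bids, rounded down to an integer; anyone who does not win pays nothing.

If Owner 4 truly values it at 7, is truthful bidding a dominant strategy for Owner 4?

Consider the case where Owner 1 bids 3, Owner 2 bids 3 and Owner 3 bids 3.
Truthful bid 7: wins, pays 4, utility 7 - 4 = 3.
Bid 5 instead: wins, pays 3, utility 7 - 3 = 4.
Since 4 > 3, bidding 5 is strictly better here, so truthful bidding is not dominant.

No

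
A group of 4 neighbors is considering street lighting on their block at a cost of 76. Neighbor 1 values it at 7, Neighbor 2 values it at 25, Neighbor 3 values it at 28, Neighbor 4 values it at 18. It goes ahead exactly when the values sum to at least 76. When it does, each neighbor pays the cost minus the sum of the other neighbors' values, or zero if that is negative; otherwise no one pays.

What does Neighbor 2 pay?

Total value 78 ≥ cost 76, so the project is built.
The other neighbors' values sum to 53.
Cost minus that sum is 76 - 53 = 23.

23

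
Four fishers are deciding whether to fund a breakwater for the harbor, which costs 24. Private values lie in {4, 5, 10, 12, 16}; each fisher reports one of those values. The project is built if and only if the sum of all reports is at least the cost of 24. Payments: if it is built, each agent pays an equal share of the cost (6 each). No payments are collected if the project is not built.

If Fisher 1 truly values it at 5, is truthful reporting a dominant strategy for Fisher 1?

Consider the case where Fisher 2 reports 4, Fisher 3 reports 5 and Fisher 4 reports 10.
Truthful report 5: project built, pays 6, utility 5 - 6 = -1.
Report 4 instead: project not built, utility 0.
Since 0 > -1, reporting 4 is strictly better here, so truthful reporting is not dominant.

No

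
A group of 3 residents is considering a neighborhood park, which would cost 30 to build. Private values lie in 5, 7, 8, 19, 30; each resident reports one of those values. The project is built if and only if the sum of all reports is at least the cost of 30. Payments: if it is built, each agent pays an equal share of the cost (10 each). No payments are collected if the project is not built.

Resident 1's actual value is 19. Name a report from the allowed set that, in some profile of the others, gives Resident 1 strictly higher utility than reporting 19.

Suppose Resident 2 reports 5 and Resident 3 reports 5.
Report 19: project not built, utility 0.
Report 30: project built, pays 10, utility 19 - 10 = 9.
So reporting 30 beats truth here (9 > 0).

30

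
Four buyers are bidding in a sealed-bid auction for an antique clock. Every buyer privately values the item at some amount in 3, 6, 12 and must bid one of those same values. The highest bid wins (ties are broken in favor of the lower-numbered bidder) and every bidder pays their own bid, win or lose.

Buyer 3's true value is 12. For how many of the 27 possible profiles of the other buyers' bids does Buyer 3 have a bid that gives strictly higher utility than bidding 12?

Others bid (3, 3, 3): truth gives 0; bid 6 gives 6 > 0. Violating.
Others bid (3, 3, 6): truth gives 0; bid 6 gives 6 > 0. Violating.
Others bid (3, 12, 3): truth gives -12; bid 3 gives -3 > -12. Violating.
Others bid (3, 12, 6): truth gives -12; bid 3 gives -3 > -12. Violating.
Others bid (3, 3, 12): truth gives 0; no alternative beats it.
Others bid (3, 6, 3): truth gives 0; no alternative beats it.
(Checking all 27 profiles: 17 have a profitable deviation, 10 do not.)

17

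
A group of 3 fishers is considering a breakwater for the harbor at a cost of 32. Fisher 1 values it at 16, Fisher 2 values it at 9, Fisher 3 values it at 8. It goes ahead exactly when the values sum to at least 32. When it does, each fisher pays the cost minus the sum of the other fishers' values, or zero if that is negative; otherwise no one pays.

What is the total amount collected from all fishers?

Total value 33 ≥ cost 32, so it is built.
Fisher 1: others sum to 17; max(0, 32 - 17) = 15.
Fisher 2: others sum to 24; max(0, 32 - 24) = 8.
Fisher 3: others sum to 25; max(0, 32 - 25) = 7.
Total collected = 15 + 8 + 7 = 30.

30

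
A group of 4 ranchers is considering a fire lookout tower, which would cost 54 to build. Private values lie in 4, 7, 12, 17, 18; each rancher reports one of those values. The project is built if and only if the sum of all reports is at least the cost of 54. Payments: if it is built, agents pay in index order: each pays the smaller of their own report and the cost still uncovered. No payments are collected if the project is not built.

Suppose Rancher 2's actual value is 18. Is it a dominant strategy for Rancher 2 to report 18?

No

Consider the case where Rancher 1 reports 4, Rancher 3 reports 17 and Rancher 4 reports 17.
Truthful report 18: project built, pays 18, utility 18 - 18 = 0.
Report 17 instead: project built, pays 17, utility 18 - 17 = 1.
Since 1 > 0, reporting 17 is strictly better here, so truthful reporting is not dominant.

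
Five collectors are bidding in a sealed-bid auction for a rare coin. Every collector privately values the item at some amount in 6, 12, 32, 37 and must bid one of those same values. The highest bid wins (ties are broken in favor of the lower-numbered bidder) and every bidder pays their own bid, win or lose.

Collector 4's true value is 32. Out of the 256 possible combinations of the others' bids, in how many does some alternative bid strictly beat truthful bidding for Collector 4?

234

Others bid (6, 6, 6, 6): truth gives 0; bid 12 gives 20 > 0. Violating.
Others bid (6, 6, 6, 12): truth gives 0; bid 12 gives 20 > 0. Violating.
Others bid (6, 6, 6, 37): truth gives -32; bid 37 gives -5 > -32. Violating.
Others bid (6, 6, 12, 37): truth gives -32; bid 37 gives -5 > -32. Violating.
Others bid (6, 6, 6, 32): truth gives 0; no alternative beats it.
Others bid (6, 6, 12, 6): truth gives 0; no alternative beats it.
(Checking all 256 profiles: 234 have a profitable deviation, 22 do not.)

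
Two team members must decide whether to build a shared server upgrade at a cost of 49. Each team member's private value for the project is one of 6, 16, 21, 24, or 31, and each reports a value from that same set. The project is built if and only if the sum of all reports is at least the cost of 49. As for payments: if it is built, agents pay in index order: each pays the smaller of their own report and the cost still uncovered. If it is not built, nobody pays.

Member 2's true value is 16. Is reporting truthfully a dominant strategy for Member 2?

Check each profile of the others' reports and compare truth against every alternative report.
Others report (6): truth gives 0, best alternative gives 0.
Others report (16): truth gives 0, best alternative gives 0.
Others report (21): truth gives 0, best alternative gives 0.
Others report (24): truth gives 0, best alternative gives 0.
Others report (31): truth gives 0, best alternative gives 0.
In every case the truthful report is at least as good as any alternative, so it is a dominant strategy.

Yes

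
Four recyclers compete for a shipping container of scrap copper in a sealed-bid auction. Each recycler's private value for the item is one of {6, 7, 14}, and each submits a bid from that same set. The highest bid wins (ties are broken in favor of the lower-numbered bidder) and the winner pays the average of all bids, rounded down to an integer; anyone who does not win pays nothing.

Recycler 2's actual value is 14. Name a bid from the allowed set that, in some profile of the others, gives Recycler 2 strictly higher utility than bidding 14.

7

Suppose Recycler 1 bids 6, Recycler 3 bids 6 and Recycler 4 bids 6.
Bid 14: wins, pays 8, utility 14 - 8 = 6.
Bid 7: wins, pays 6, utility 14 - 6 = 8.
So bidding 7 beats truth here (8 > 6).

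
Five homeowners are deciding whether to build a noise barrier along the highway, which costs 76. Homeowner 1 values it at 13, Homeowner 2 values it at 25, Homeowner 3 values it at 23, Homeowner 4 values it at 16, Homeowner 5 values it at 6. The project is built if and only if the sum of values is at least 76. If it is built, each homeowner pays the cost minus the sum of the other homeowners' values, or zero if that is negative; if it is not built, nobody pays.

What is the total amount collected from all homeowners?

Total value 83 ≥ cost 76, so it is built.
Homeowner 1: others sum to 70; max(0, 76 - 70) = 6.
Homeowner 2: others sum to 58; max(0, 76 - 58) = 18.
Homeowner 3: others sum to 60; max(0, 76 - 60) = 16.
Homeowner 4: others sum to 67; max(0, 76 - 67) = 9.
Homeowner 5: others sum to 77; max(0, 76 - 77) = 0.
Total collected = 6 + 18 + 16 + 9 + 0 = 49.

49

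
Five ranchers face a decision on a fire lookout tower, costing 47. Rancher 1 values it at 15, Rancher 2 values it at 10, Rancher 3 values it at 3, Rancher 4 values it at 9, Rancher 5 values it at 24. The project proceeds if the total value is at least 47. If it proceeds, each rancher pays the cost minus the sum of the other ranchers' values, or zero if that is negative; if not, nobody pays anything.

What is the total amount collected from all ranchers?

Total value 61 ≥ cost 47, so it is built.
Rancher 1: others sum to 46; max(0, 47 - 46) = 1.
Rancher 2: others sum to 51; max(0, 47 - 51) = 0.
Rancher 3: others sum to 58; max(0, 47 - 58) = 0.
Rancher 4: others sum to 52; max(0, 47 - 52) = 0.
Rancher 5: others sum to 37; max(0, 47 - 37) = 10.
Total collected = 1 + 0 + 0 + 0 + 10 = 11.

11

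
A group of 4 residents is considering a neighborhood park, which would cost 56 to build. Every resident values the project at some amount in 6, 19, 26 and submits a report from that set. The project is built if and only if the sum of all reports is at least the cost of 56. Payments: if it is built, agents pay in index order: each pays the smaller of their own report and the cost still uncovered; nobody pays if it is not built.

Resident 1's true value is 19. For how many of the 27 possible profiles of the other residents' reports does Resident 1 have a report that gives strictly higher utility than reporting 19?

Others report (6, 19, 26): truth gives 0; report 6 gives 13 > 0. Violating.
Others report (6, 26, 19): truth gives 0; report 6 gives 13 > 0. Violating.
Others report (6, 26, 26): truth gives 0; report 6 gives 13 > 0. Violating.
Others report (19, 6, 26): truth gives 0; report 6 gives 13 > 0. Violating.
Others report (6, 6, 6): truth gives 0; no alternative beats it.
Others report (6, 6, 19): truth gives 0; no alternative beats it.
(Checking all 27 profiles: 17 have a profitable deviation, 10 do not.)

17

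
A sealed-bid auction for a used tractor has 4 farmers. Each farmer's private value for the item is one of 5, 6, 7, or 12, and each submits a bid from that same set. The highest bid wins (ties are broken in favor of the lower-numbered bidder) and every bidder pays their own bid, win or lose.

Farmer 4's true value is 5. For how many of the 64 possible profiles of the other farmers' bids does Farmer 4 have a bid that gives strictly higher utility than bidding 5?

8

Others bid (5, 5, 5): truth gives -5; bid 6 gives -1 > -5. Violating.
Others bid (5, 5, 6): truth gives -5; bid 7 gives -2 > -5. Violating.
Others bid (5, 6, 5): truth gives -5; bid 7 gives -2 > -5. Violating.
Others bid (5, 6, 6): truth gives -5; bid 7 gives -2 > -5. Violating.
Others bid (5, 5, 7): truth gives -5; no alternative beats it.
Others bid (5, 5, 12): truth gives -5; no alternative beats it.
(Checking all 64 profiles: 8 have a profitable deviation, 56 do not.)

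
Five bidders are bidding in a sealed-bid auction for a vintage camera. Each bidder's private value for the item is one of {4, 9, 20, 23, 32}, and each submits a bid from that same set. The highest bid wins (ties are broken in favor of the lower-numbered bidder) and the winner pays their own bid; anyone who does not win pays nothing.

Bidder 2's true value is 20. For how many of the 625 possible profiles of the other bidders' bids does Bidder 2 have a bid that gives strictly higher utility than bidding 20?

Others bid (4, 4, 4, 4): truth gives 0; bid 9 gives 11 > 0. Violating.
Others bid (4, 4, 4, 9): truth gives 0; bid 9 gives 11 > 0. Violating.
Others bid (4, 4, 9, 4): truth gives 0; bid 9 gives 11 > 0. Violating.
Others bid (4, 4, 9, 9): truth gives 0; bid 9 gives 11 > 0. Violating.
Others bid (4, 4, 4, 20): truth gives 0; no alternative beats it.
Others bid (4, 4, 4, 23): truth gives 0; no alternative beats it.
(Checking all 625 profiles: 8 have a profitable deviation, 617 do not.)

8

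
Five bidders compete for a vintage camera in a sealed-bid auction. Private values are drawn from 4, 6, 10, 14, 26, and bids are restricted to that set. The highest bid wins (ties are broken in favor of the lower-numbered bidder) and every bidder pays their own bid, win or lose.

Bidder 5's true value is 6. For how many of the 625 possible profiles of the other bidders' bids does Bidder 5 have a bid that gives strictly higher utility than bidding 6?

Others bid (4, 4, 4, 6): truth gives -6; bid 4 gives -4 > -6. Violating.
Others bid (4, 4, 4, 10): truth gives -6; bid 4 gives -4 > -6. Violating.
Others bid (4, 4, 4, 14): truth gives -6; bid 4 gives -4 > -6. Violating.
Others bid (4, 4, 4, 26): truth gives -6; bid 4 gives -4 > -6. Violating.
Others bid (4, 4, 4, 4): truth gives 0; no alternative beats it.
(Checking all 625 profiles: 624 have a profitable deviation, 1 does not.)

624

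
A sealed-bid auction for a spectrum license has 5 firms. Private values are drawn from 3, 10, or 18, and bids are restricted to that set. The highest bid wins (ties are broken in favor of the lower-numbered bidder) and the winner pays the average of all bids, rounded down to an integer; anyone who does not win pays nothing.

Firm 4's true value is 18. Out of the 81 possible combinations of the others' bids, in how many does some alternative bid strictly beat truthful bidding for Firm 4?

Others bid (3, 3, 3, 3): truth gives 12; bid 10 gives 14 > 12. Violating.
Others bid (3, 3, 3, 10): truth gives 11; bid 10 gives 13 > 11. Violating.
Others bid (3, 3, 3, 18): truth gives 9; no alternative beats it.
Others bid (3, 3, 10, 3): truth gives 11; no alternative beats it.
(Checking all 81 profiles: 2 have a profitable deviation, 79 do not.)

2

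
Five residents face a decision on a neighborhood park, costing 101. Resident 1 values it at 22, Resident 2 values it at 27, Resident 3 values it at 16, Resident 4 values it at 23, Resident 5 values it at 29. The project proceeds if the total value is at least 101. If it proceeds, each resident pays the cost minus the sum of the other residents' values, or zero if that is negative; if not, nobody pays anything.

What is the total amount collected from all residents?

37

Total value 117 ≥ cost 101, so it is built.
Resident 1: others sum to 95; max(0, 101 - 95) = 6.
Resident 2: others sum to 90; max(0, 101 - 90) = 11.
Resident 3: others sum to 101; max(0, 101 - 101) = 0.
Resident 4: others sum to 94; max(0, 101 - 94) = 7.
Resident 5: others sum to 88; max(0, 101 - 88) = 13.
Total collected = 6 + 11 + 0 + 7 + 13 = 37.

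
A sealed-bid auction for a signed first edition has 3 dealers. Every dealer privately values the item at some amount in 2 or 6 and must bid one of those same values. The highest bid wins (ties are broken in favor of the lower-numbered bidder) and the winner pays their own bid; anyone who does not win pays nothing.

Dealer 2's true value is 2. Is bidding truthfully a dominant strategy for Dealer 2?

Yes

Check each profile of the others' bids and compare truth against every alternative bid.
Others bid (2, 2): truth gives 0, best alternative gives -4.
Others bid (2, 6): truth gives 0, best alternative gives -4.
Others bid (6, 2): truth gives 0, best alternative gives 0.
Others bid (6, 6): truth gives 0, best alternative gives 0.
In every case the truthful bid is at least as good as any alternative, so it is a dominant strategy.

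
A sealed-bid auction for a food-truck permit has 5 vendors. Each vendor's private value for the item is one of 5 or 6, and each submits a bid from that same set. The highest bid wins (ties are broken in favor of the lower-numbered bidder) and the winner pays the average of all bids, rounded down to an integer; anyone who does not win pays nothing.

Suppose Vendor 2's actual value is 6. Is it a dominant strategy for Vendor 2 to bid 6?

Yes

Check each profile of the others' bids and compare truth against every alternative bid.
Others bid (5, 5, 5, 5): truth gives 1, best alternative gives 0.
Others bid (5, 5, 5, 6): truth gives 1, best alternative gives 0.
Others bid (5, 5, 6, 5): truth gives 1, best alternative gives 0.
Others bid (5, 5, 6, 6): truth gives 1, best alternative gives 0.
Others bid (5, 6, 5, 5): truth gives 1, best alternative gives 0.
Others bid (5, 6, 5, 6): truth gives 1, best alternative gives 0.
(Remaining 10 profiles checked similarly; truth is weakly best in each.)
In every case the truthful bid is at least as good as any alternative, so it is a dominant strategy.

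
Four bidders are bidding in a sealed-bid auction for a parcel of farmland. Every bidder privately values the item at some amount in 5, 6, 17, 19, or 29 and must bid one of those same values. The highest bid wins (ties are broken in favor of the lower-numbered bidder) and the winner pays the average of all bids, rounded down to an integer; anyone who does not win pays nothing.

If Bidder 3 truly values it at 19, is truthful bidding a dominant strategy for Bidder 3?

No

Consider the case where Bidder 1 bids 5, Bidder 2 bids 5 and Bidder 4 bids 5.
Truthful bid 19: wins, pays 8, utility 19 - 8 = 11.
Bid 6 instead: wins, pays 5, utility 19 - 5 = 14.
Since 14 > 11, bidding 6 is strictly better here, so truthful bidding is not dominant.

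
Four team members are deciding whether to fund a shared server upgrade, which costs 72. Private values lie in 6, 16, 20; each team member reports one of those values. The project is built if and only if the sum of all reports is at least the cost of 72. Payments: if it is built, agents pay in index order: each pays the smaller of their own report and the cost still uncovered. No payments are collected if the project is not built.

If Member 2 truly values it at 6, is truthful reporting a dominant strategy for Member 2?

Yes

Check each profile of the others' reports and compare truth against every alternative report.
Others report (16, 20, 20): truth gives 0, best alternative gives -10.
Others report (20, 16, 20): truth gives 0, best alternative gives -10.
Others report (20, 20, 16): truth gives 0, best alternative gives -10.
Others report (20, 20, 20): truth gives 0, best alternative gives -10.
Others report (6, 6, 6): truth gives 0, best alternative gives 0.
Others report (6, 6, 16): truth gives 0, best alternative gives 0.
(Remaining 21 profiles checked similarly; truth is weakly best in each.)
In every case the truthful report is at least as good as any alternative, so it is a dominant strategy.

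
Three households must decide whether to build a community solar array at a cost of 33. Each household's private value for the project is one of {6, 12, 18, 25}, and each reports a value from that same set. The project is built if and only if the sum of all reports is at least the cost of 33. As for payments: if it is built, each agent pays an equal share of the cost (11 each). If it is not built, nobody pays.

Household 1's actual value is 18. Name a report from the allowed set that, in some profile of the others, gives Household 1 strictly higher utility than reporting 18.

25

Suppose Household 2 reports 6 and Household 3 reports 6.
Report 18: project not built, utility 0.
Report 25: project built, pays 11, utility 18 - 11 = 7.
So reporting 25 beats truth here (7 > 0).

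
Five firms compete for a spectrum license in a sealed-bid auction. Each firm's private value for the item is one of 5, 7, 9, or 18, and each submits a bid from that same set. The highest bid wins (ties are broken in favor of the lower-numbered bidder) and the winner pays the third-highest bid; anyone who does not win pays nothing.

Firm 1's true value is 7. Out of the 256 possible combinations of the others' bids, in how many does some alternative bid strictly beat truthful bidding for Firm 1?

8

Others bid (5, 5, 5, 9): truth gives 0; bid 9 gives 2 > 0. Violating.
Others bid (5, 5, 5, 18): truth gives 0; bid 18 gives 2 > 0. Violating.
Others bid (5, 5, 9, 5): truth gives 0; bid 9 gives 2 > 0. Violating.
Others bid (5, 5, 18, 5): truth gives 0; bid 18 gives 2 > 0. Violating.
Others bid (5, 5, 5, 5): truth gives 2; no alternative beats it.
Others bid (5, 5, 5, 7): truth gives 2; no alternative beats it.
(Checking all 256 profiles: 8 have a profitable deviation, 248 do not.)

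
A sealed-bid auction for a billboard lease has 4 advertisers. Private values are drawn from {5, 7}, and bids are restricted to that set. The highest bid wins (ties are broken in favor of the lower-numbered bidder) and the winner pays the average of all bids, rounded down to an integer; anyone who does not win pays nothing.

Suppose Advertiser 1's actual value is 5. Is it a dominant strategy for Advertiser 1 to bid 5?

Yes

Check each profile of the others' bids and compare truth against every alternative bid.
Others bid (7, 7, 7): truth gives 0, best alternative gives -2.
Others bid (5, 5, 7): truth gives 0, best alternative gives -1.
Others bid (5, 7, 5): truth gives 0, best alternative gives -1.
Others bid (5, 7, 7): truth gives 0, best alternative gives -1.
Others bid (7, 5, 5): truth gives 0, best alternative gives -1.
Others bid (7, 5, 7): truth gives 0, best alternative gives -1.
(Remaining 2 profiles checked similarly; truth is weakly best in each.)
In every case the truthful bid is at least as good as any alternative, so it is a dominant strategy.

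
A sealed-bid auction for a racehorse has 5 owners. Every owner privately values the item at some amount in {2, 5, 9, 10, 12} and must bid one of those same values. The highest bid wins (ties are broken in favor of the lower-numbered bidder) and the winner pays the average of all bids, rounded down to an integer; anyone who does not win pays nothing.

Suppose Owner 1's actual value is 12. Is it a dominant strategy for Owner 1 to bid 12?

No

Consider the case where Owner 2 bids 2, Owner 3 bids 2, Owner 4 bids 2 and Owner 5 bids 2.
Truthful bid 12: wins, pays 4, utility 12 - 4 = 8.
Bid 2 instead: wins, pays 2, utility 12 - 2 = 10.
Since 10 > 8, bidding 2 is strictly better here, so truthful bidding is not dominant.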